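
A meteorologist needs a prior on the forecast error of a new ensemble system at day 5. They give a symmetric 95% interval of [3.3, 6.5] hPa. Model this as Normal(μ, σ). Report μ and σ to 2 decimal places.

μ = 4.90, σ = 0.82

A symmetric 95% interval runs μ ± z·σ with z = 1.96.
Half-width = 1.6, so σ = 1.6/1.96 = 0.82.
μ is the interval midpoint, 4.90.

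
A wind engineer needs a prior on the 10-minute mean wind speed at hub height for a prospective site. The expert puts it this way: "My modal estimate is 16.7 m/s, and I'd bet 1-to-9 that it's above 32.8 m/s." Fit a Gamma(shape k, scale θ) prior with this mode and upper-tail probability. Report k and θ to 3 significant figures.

Gamma(k,θ) with k>1 has mode (k−1)θ, so θ = 16.7/(k−1).
Need P(X < 32.8) = 0.9 with θ tied to k this way. Start at k = 2, θ = 16.7: P(X<32.8) ≈ 0.584.
Too low — raise k to concentrate. Iterating converges to k ≈ 5.2.
Then θ = 16.7/(5.2−1) ≈ 3.97.

k ≈ 5.2, θ ≈ 3.97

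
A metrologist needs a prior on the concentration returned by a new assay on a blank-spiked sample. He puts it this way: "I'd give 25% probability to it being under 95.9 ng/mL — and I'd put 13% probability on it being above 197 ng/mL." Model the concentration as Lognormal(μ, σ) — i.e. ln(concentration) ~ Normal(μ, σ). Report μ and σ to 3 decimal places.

μ ≈ 4.833, σ ≈ 0.400

If T ~ Lognormal(μ,σ) then ln T ~ Normal(μ,σ), so the p-quantile of ln T is μ + z_p·σ.
ln(95.9) = 4.563 and ln(197) = 5.283; z_{0.25} = -0.6745, z_{0.87} = 1.126.
σ = (5.283 − 4.563)/(1.126 − (-0.6745)) = 0.400.
μ = 4.563 − (-0.6745)·0.400 = 4.833.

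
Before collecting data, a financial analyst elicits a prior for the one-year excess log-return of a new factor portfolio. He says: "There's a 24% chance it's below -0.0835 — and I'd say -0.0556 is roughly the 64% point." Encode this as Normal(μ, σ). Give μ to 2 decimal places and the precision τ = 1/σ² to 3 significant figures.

μ = -0.06, τ = 1460

For Normal(μ,σ), the p-quantile is μ + z_p·σ. Here z_{0.24} = -0.7063, z_{0.64} = 0.3585.
So -0.0835 = μ − 0.7063σ and -0.0556 = μ + 0.3585σ.
Subtracting: σ = (-0.0556 − -0.0835)/(0.3585 − (-0.7063)) = 0.03.
Then μ = -0.0835 − (-0.7063)·0.03 = -0.06.
Precision τ = 1/σ² = 1/0.0262² = 1460.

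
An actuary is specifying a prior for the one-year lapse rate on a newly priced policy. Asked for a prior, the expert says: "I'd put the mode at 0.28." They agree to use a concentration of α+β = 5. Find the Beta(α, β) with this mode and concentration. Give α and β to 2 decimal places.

α = 1.84, β = 3.16

For α,β > 1 the Beta mode is (α−1)/(α+β−2). With α+β = 5, the mode is (α−1)/3.
Set (α−1)/3 = 0.28 → α = 1 + 0.28·3 = 1.84.
β = 5 − α = 3.16.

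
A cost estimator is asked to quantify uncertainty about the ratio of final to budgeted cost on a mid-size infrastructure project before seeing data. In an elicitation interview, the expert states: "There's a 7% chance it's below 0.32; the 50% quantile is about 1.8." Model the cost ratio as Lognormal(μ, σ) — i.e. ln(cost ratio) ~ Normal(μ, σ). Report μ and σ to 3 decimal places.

μ ≈ 0.588, σ ≈ 1.170

If T ~ Lognormal(μ,σ) then ln T ~ Normal(μ,σ), so the p-quantile of ln T is μ + z_p·σ.
ln(0.32) = -1.139 and ln(1.8) = 0.5878; z_{0.07} = -1.476, z_{0.5} = 0.
σ = (0.5878 − -1.139)/(0 − (-1.476)) = 1.170.
μ = -1.139 − (-1.476)·1.170 = 0.588.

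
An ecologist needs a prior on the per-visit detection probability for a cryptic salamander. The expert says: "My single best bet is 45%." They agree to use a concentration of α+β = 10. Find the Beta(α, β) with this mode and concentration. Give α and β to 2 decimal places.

For α,β > 1 the Beta mode is (α−1)/(α+β−2). With α+β = 10, the mode is (α−1)/8.
Set (α−1)/8 = 0.45 → α = 1 + 0.45·8 = 4.60.
β = 10 − α = 5.40.

α = 4.60, β = 5.40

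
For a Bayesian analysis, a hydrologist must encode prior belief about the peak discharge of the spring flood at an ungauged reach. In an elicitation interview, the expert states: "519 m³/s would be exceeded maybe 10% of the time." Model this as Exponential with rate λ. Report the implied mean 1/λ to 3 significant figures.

mean ≈ 225 m³/s

P(T > 519.0) = e^(−λ·519.0) = 0.1, so λ = −ln(0.1)/519.0 = 0.00444.
Mean = 1/λ = 225 m³/s.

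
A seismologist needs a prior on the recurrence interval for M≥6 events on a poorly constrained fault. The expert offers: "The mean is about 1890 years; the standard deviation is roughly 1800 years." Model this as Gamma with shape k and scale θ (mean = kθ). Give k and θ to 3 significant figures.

For Gamma(k, scale θ): mean = kθ, variance = kθ², so CV = 1/√k.
CV = SD/mean = 1800/1890 = 0.9524, hence k = 1/CV² = 1.1.
Then θ = mean/k = 1890/1.1 = 1710.

k ≈ 1.1, θ ≈ 1710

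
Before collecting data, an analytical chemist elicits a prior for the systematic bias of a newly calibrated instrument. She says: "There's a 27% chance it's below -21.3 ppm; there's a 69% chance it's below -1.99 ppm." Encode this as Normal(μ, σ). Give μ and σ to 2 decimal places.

μ = -10.63, σ = 17.42

For Normal(μ,σ), the p-quantile is μ + z_p·σ. Here z_{0.27} = -0.6128, z_{0.69} = 0.4959.
So -21.3 = μ − 0.6128σ and -1.99 = μ + 0.4959σ.
Subtracting: σ = (-1.99 − -21.3)/(0.4959 − (-0.6128)) = 17.42.
Then μ = -21.3 − (-0.6128)·17.42 = -10.63.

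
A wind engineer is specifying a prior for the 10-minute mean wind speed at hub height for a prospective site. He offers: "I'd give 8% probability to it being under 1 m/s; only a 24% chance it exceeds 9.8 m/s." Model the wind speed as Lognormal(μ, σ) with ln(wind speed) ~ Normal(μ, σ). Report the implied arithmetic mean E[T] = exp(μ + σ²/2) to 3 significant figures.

E[T] ≈ 8.19 m/s

If T ~ Lognormal(μ,σ) then ln T ~ Normal(μ,σ), so the p-quantile of ln T is μ + z_p·σ.
ln(1) = 0 and ln(9.8) = 2.282; z_{0.08} = -1.405, z_{0.76} = 0.7063.
σ = (2.282 − 0)/(0.7063 − (-1.405)) = 1.081.
μ = 0 − (-1.405)·1.081 = 1.519.
E[T] = exp(μ + σ²/2) = exp(1.519 + 0.5843) = 8.19 m/s.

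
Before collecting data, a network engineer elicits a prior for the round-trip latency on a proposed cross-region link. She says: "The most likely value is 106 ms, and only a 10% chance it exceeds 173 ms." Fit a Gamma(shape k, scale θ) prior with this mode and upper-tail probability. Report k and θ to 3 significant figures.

Gamma(k,θ) with k>1 has mode (k−1)θ, so θ = 106/(k−1).
Need P(X < 173) = 0.9 with θ tied to k this way. Start at k = 2, θ = 106: P(X<173) ≈ 0.485.
Too low — raise k to concentrate. Iterating converges to k ≈ 8.85.
Then θ = 106/(8.85−1) ≈ 13.5.

k ≈ 8.85, θ ≈ 13.5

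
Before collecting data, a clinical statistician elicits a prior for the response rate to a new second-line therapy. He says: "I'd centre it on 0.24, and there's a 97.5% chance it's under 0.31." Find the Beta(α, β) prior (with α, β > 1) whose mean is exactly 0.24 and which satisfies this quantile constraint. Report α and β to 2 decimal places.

With mean 0.24 fixed, write α = 0.24s, β = 0.76s where s = α+β.
Need P(θ < 0.31) = 0.975 under Beta(0.24s, 0.76s). Normal approximation: (q−m)/√(m(1−m)/s) ≈ z_{0.975} = 1.96, so s ≈ 0.24·0.76·(1.96)²/(0.31−0.24)² = 143.0.
At s = 143.0: P(θ<0.31) ≈ 0.970. Adjusting to match 0.975 gives s ≈ 155.20.
So α = 0.24·155.20 ≈ 37.25, β = 0.76·155.20 ≈ 117.96.

α ≈ 37.25, β ≈ 117.96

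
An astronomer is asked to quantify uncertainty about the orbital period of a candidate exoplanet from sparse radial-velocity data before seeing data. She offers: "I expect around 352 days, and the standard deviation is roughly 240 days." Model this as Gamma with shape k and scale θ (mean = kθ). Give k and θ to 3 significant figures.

k ≈ 2.15, θ ≈ 164

For Gamma(k, scale θ): mean = kθ, variance = kθ², so CV = 1/√k.
CV = SD/mean = 240/352 = 0.6818, hence k = 1/CV² = 2.15.
Then θ = mean/k = 352/2.15 = 164.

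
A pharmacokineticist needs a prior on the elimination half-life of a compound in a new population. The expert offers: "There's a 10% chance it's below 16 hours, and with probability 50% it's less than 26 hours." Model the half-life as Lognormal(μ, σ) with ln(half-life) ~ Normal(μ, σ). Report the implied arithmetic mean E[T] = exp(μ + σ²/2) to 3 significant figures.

E[T] ≈ 27.9 hours

If T ~ Lognormal(μ,σ) then ln T ~ Normal(μ,σ), so the p-quantile of ln T is μ + z_p·σ.
ln(16) = 2.773 and ln(26) = 3.258; z_{0.1} = -1.282, z_{0.5} = 0.
σ = (3.258 − 2.773)/(0 − (-1.282)) = 0.379.
μ = 2.773 − (-1.282)·0.379 = 3.258.
E[T] = exp(μ + σ²/2) = exp(3.258 + 0.0718) = 27.9 hours.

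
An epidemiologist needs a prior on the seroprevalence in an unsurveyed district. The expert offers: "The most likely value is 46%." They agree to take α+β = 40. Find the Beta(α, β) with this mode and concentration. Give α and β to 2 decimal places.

For α,β > 1 the Beta mode is (α−1)/(α+β−2). With α+β = 40, the mode is (α−1)/38.
Set (α−1)/38 = 0.46 → α = 1 + 0.46·38 = 18.48.
β = 40 − α = 21.52.

α = 18.48, β = 21.52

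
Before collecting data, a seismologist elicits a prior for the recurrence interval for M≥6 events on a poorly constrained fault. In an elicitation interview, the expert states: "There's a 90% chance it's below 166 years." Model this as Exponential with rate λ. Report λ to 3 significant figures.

λ ≈ 0.0139

P(T < 166.0) = 1 − e^(−λ·166.0) = 0.9, so λ = −ln(1−0.9)/166.0 = −ln(0.1)/166.0 = 0.0139.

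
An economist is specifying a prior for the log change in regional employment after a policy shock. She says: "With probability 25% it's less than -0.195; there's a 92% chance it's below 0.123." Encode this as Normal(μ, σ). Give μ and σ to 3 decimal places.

μ = -0.092, σ = 0.153

For Normal(μ,σ), the p-quantile is μ + z_p·σ. Here z_{0.25} = -0.6745, z_{0.92} = 1.405.
So -0.195 = μ − 0.6745σ and 0.123 = μ + 1.405σ.
Subtracting: σ = (0.123 − -0.195)/(1.405 − (-0.6745)) = 0.153.
Then μ = -0.195 − (-0.6745)·0.153 = -0.092.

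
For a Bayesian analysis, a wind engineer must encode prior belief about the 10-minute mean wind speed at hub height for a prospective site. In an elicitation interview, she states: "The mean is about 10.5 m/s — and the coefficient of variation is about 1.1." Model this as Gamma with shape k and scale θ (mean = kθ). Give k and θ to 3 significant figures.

For Gamma(k, scale θ): mean = kθ, variance = kθ², so CV = 1/√k.
CV = 1.1, hence k = 1/CV² = 0.826.
Then θ = mean/k = 10.5/0.826 = 12.7.

k ≈ 0.826, θ ≈ 12.7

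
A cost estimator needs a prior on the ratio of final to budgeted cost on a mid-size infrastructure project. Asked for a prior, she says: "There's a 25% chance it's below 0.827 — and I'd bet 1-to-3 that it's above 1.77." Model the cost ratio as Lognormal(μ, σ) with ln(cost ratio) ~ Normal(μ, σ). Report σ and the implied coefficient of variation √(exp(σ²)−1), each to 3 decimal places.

If T ~ Lognormal(μ,σ) then ln T ~ Normal(μ,σ), so the p-quantile of ln T is μ + z_p·σ.
ln(0.827) = -0.19 and ln(1.77) = 0.571; z_{0.25} = -0.6745, z_{0.75} = 0.6745.
σ = (0.571 − -0.19)/(0.6745 − (-0.6745)) = 0.564.
μ = -0.19 − (-0.6745)·0.564 = 0.191.
CV = √(exp(σ²)−1) = √(exp(0.3182)−1) = 0.612.

σ ≈ 0.564, CV ≈ 0.612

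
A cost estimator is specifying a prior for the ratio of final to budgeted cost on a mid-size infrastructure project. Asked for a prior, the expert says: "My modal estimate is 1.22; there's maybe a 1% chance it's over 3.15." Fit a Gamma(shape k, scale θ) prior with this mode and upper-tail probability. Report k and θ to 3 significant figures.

Gamma(k,θ) with k>1 has mode (k−1)θ, so θ = 1.22/(k−1).
Need P(X < 3.15) = 0.99 with θ tied to k this way. Start at k = 2, θ = 1.22: P(X<3.15) ≈ 0.729.
Too low — raise k to concentrate. Iterating converges to k ≈ 6.18.
Then θ = 1.22/(6.18−1) ≈ 0.236.

k ≈ 6.18, θ ≈ 0.236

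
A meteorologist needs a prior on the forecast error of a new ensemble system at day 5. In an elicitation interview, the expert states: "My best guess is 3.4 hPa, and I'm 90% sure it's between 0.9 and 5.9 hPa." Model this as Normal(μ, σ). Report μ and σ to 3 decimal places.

A symmetric 90% interval runs μ ± z·σ with z = 1.645.
Half-width = 2.5, so σ = 2.5/1.645 = 1.520.
μ is the stated best guess, 3.400.

μ = 3.400, σ = 1.520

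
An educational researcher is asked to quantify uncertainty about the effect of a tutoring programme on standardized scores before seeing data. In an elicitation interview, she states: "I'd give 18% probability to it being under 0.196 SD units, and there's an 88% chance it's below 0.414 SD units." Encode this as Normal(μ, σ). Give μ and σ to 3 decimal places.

The p-quantile of Normal(μ,σ) is μ + z_p·σ, with z_{0.18} = -0.9154 and z_{0.88} = 1.175.
Eliminate σ: μ = (z₂·x₁ − z₁·x₂)/(z₂ − z₁) = (1.175·0.196 − (-0.9154)·0.414)/2.09 = 0.291.
Then σ = (x₂ − x₁)/(z₂ − z₁) = (0.414 − 0.196)/2.09 = 0.104.

μ = 0.291, σ = 0.104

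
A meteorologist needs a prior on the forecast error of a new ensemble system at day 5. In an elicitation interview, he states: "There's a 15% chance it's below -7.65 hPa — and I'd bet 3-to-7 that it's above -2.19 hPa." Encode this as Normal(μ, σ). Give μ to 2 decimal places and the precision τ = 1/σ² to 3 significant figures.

The p-quantile of Normal(μ,σ) is μ + z_p·σ, with z_{0.15} = -1.036 and z_{0.7} = 0.5244.
Eliminate σ: μ = (z₂·x₁ − z₁·x₂)/(z₂ − z₁) = (0.5244·-7.65 − (-1.036)·-2.19)/1.561 = -4.02.
Then σ = (x₂ − x₁)/(z₂ − z₁) = (-2.19 − -7.65)/1.561 = 3.50.
Precision τ = 1/σ² = 1/3.498² = 0.0817.

μ = -4.02, τ = 0.0817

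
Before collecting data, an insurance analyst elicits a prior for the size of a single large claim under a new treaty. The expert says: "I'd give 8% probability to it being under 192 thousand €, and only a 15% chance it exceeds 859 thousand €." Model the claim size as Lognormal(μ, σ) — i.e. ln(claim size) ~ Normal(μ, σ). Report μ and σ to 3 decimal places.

If T ~ Lognormal(μ,σ) then ln T ~ Normal(μ,σ), so the p-quantile of ln T is μ + z_p·σ.
ln(192) = 5.257 and ln(859) = 6.756; z_{0.08} = -1.405, z_{0.85} = 1.036.
σ = (6.756 − 5.257)/(1.036 − (-1.405)) = 0.614.
μ = 5.257 − (-1.405)·0.614 = 6.120.

μ ≈ 6.120, σ ≈ 0.614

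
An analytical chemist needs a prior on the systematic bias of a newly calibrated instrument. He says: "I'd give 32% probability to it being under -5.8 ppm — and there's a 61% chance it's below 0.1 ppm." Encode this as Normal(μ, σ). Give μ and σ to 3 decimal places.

For Normal(μ,σ), the p-quantile is μ + z_p·σ. Here z_{0.32} = -0.4677, z_{0.61} = 0.2793.
So -5.8 = μ − 0.4677σ and 0.1 = μ + 0.2793σ.
Subtracting: σ = (0.1 − -5.8)/(0.2793 − (-0.4677)) = 7.898.
Then μ = -5.8 − (-0.4677)·7.898 = -2.106.

μ = -2.106, σ = 7.898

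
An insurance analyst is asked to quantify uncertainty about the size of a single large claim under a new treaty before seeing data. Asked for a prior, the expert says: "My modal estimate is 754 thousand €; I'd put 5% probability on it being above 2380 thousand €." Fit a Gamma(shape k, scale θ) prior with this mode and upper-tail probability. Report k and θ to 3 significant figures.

k ≈ 2.99, θ ≈ 379

Gamma(k,θ) with k>1 has mode (k−1)θ, so θ = 754/(k−1).
Need P(X < 2380) = 0.95 with θ tied to k this way. Start at k = 2, θ = 754: P(X<2380) ≈ 0.823.
Too low — raise k to concentrate. Iterating converges to k ≈ 2.99.
Then θ = 754/(2.99−1) ≈ 379.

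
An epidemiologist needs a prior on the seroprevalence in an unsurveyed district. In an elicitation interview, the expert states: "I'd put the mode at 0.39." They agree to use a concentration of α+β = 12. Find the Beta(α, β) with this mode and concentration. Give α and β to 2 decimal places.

α = 4.90, β = 7.10

For α,β > 1 the Beta mode is (α−1)/(α+β−2). With α+β = 12, the mode is (α−1)/10.
Set (α−1)/10 = 0.39 → α = 1 + 0.39·10 = 4.90.
β = 12 − α = 7.10.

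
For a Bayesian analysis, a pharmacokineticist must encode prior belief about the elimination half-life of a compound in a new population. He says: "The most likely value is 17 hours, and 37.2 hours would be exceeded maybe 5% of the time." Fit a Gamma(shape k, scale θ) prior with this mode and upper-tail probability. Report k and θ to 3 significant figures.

Gamma(k,θ) with k>1 has mode (k−1)θ, so θ = 17/(k−1).
Need P(X < 37.2) = 0.95 with θ tied to k this way. Start at k = 2, θ = 17: P(X<37.2) ≈ 0.643.
Too low — raise k to concentrate. Iterating converges to k ≈ 5.49.
Then θ = 17/(5.49−1) ≈ 3.79.

k ≈ 5.49, θ ≈ 3.79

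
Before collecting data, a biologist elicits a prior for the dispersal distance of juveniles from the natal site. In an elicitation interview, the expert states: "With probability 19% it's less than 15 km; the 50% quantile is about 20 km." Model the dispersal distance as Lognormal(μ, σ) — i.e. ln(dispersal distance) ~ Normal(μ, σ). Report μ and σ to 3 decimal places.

μ ≈ 2.996, σ ≈ 0.328

If T ~ Lognormal(μ,σ) then ln T ~ Normal(μ,σ), so the p-quantile of ln T is μ + z_p·σ.
ln(15) = 2.708 and ln(20) = 2.996; z_{0.19} = -0.8779, z_{0.5} = 0.
σ = (2.996 − 2.708)/(0 − (-0.8779)) = 0.328.
μ = 2.708 − (-0.8779)·0.328 = 2.996.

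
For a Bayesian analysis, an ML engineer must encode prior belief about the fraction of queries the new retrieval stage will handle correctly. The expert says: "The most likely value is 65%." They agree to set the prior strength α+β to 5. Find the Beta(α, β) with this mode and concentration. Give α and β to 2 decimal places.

α = 2.95, β = 2.05

For α,β > 1 the Beta mode is (α−1)/(α+β−2). With α+β = 5, the mode is (α−1)/3.
Set (α−1)/3 = 0.65 → α = 1 + 0.65·3 = 2.95.
β = 5 − α = 2.05.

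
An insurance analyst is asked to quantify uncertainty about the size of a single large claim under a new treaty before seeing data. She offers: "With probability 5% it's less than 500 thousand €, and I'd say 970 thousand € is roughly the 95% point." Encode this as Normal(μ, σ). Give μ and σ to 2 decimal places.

μ = 735.00, σ = 142.87

For Normal(μ,σ), the p-quantile is μ + z_p·σ. Here z_{0.05} = -1.645, z_{0.95} = 1.645.
So 500 = μ − 1.645σ and 970 = μ + 1.645σ.
Subtracting: σ = (970 − 500)/(1.645 − (-1.645)) = 142.87.
Then μ = 500 − (-1.645)·142.87 = 735.00.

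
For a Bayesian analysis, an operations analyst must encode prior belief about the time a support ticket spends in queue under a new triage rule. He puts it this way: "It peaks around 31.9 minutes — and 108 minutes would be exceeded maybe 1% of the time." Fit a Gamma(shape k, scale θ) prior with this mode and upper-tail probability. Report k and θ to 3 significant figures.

k ≈ 3.94, θ ≈ 10.9

Gamma(k,θ) with k>1 has mode (k−1)θ, so θ = 31.9/(k−1).
Need P(X < 108) = 0.99 with θ tied to k this way. Start at k = 2, θ = 31.9: P(X<108) ≈ 0.852.
Too low — raise k to concentrate. Iterating converges to k ≈ 3.94.
Then θ = 31.9/(3.94−1) ≈ 10.9.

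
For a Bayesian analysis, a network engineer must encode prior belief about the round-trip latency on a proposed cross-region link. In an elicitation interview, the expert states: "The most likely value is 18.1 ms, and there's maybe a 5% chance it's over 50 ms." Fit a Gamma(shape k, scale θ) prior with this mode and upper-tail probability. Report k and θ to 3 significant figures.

k ≈ 3.6, θ ≈ 6.97

Gamma(k,θ) with k>1 has mode (k−1)θ, so θ = 18.1/(k−1).
Need P(X < 50) = 0.95 with θ tied to k this way. Start at k = 2, θ = 18.1: P(X<50) ≈ 0.762.
Too low — raise k to concentrate. Iterating converges to k ≈ 3.6.
Then θ = 18.1/(3.6−1) ≈ 6.97.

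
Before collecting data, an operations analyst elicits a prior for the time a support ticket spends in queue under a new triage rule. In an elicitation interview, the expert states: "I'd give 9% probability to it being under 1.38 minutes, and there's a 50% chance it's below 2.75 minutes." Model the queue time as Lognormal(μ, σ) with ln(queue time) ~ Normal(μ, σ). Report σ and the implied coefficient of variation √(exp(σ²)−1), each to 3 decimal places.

σ ≈ 0.514, CV ≈ 0.550

If T ~ Lognormal(μ,σ) then ln T ~ Normal(μ,σ), so the p-quantile of ln T is μ + z_p·σ.
ln(1.38) = 0.3221 and ln(2.75) = 1.012; z_{0.09} = -1.341, z_{0.5} = 0.
σ = (1.012 − 0.3221)/(0 − (-1.341)) = 0.514.
μ = 0.3221 − (-1.341)·0.514 = 1.012.
CV = √(exp(σ²)−1) = √(exp(0.2645)−1) = 0.550.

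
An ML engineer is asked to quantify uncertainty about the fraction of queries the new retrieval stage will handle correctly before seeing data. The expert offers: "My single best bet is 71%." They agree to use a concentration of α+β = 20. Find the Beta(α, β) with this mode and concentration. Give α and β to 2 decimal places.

For α,β > 1 the Beta mode is (α−1)/(α+β−2). With α+β = 20, the mode is (α−1)/18.
Set (α−1)/18 = 0.71 → α = 1 + 0.71·18 = 13.78.
β = 20 − α = 6.22.

α = 13.78, β = 6.22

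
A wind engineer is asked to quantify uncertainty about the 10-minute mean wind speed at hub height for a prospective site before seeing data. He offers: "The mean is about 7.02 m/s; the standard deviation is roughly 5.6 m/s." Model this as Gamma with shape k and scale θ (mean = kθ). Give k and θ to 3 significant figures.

For Gamma(k, scale θ): mean = kθ, variance = kθ², so CV = 1/√k.
CV = SD/mean = 5.6/7.02 = 0.7977, hence k = 1/CV² = 1.57.
Then θ = mean/k = 7.02/1.57 = 4.47.

k ≈ 1.57, θ ≈ 4.47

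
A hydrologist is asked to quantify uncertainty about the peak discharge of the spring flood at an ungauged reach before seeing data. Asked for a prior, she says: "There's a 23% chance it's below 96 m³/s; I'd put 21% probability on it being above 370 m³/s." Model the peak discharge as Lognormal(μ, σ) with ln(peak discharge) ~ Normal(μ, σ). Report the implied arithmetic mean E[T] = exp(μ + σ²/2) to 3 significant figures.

If T ~ Lognormal(μ,σ) then ln T ~ Normal(μ,σ), so the p-quantile of ln T is μ + z_p·σ.
ln(96) = 4.564 and ln(370) = 5.914; z_{0.23} = -0.7388, z_{0.79} = 0.8064.
σ = (5.914 − 4.564)/(0.8064 − (-0.7388)) = 0.873.
μ = 4.564 − (-0.7388)·0.873 = 5.209.
E[T] = exp(μ + σ²/2) = exp(5.209 + 0.3811) = 268 m³/s.

E[T] ≈ 268 m³/s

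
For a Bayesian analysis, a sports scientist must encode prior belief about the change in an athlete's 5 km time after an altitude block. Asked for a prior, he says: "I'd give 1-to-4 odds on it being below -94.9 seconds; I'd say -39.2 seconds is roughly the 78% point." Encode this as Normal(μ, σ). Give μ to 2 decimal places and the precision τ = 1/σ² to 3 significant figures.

μ = -65.85, τ = 0.000839

The p-quantile of Normal(μ,σ) is μ + z_p·σ, with z_{0.2} = -0.8416 and z_{0.78} = 0.7722.
Eliminate σ: μ = (z₂·x₁ − z₁·x₂)/(z₂ − z₁) = (0.7722·-94.9 − (-0.8416)·-39.2)/1.614 = -65.85.
Then σ = (x₂ − x₁)/(z₂ − z₁) = (-39.2 − -94.9)/1.614 = 34.51.
Precision τ = 1/σ² = 1/34.51² = 0.000839.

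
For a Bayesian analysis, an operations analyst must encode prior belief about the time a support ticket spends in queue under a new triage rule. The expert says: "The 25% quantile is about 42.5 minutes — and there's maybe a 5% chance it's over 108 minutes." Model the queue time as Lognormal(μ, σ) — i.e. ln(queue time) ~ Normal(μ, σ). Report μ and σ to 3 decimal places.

If T ~ Lognormal(μ,σ) then ln T ~ Normal(μ,σ), so the p-quantile of ln T is μ + z_p·σ.
ln(42.5) = 3.75 and ln(108) = 4.682; z_{0.25} = -0.6745, z_{0.95} = 1.645.
σ = (4.682 − 3.75)/(1.645 − (-0.6745)) = 0.402.
μ = 3.75 − (-0.6745)·0.402 = 4.021.

μ ≈ 4.021, σ ≈ 0.402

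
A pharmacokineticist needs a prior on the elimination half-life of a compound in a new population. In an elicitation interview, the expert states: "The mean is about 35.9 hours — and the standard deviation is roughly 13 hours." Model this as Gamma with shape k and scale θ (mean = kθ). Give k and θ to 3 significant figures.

For Gamma(k, scale θ): mean = kθ, variance = kθ², so CV = 1/√k.
CV = SD/mean = 13/35.9 = 0.3621, hence k = 1/CV² = 7.63.
Then θ = mean/k = 35.9/7.63 = 4.71.

k ≈ 7.63, θ ≈ 4.71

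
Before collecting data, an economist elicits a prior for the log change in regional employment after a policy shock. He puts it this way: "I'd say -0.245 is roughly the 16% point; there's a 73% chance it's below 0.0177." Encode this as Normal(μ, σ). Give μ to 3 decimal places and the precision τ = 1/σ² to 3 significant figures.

The p-quantile of Normal(μ,σ) is μ + z_p·σ, with z_{0.16} = -0.9945 and z_{0.73} = 0.6128.
Eliminate σ: μ = (z₂·x₁ − z₁·x₂)/(z₂ − z₁) = (0.6128·-0.245 − (-0.9945)·0.0177)/1.607 = -0.082.
Then σ = (x₂ − x₁)/(z₂ − z₁) = (0.0177 − -0.245)/1.607 = 0.163.
Precision τ = 1/σ² = 1/0.1634² = 37.4.

μ = -0.082, τ = 37.4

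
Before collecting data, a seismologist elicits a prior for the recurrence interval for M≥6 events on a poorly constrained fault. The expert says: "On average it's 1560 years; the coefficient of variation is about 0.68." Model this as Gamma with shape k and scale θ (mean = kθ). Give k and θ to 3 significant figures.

k ≈ 2.16, θ ≈ 721

For Gamma(k, scale θ): mean = kθ, variance = kθ², so CV = 1/√k.
CV = 0.68, hence k = 1/CV² = 2.16.
Then θ = mean/k = 1560/2.16 = 721.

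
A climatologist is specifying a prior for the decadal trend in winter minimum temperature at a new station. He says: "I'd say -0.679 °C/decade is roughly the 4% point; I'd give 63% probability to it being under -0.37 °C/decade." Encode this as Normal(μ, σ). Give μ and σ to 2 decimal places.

The p-quantile of Normal(μ,σ) is μ + z_p·σ, with z_{0.04} = -1.751 and z_{0.63} = 0.3319.
Eliminate σ: μ = (z₂·x₁ − z₁·x₂)/(z₂ − z₁) = (0.3319·-0.679 − (-1.751)·-0.37)/2.083 = -0.42.
Then σ = (x₂ − x₁)/(z₂ − z₁) = (-0.37 − -0.679)/2.083 = 0.15.

μ = -0.42, σ = 0.15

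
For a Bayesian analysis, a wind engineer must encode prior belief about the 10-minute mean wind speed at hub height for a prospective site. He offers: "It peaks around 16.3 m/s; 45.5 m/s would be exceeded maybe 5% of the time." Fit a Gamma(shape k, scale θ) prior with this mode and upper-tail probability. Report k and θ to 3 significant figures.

Gamma(k,θ) with k>1 has mode (k−1)θ, so θ = 16.3/(k−1).
Need P(X < 45.5) = 0.95 with θ tied to k this way. Start at k = 2, θ = 16.3: P(X<45.5) ≈ 0.767.
Too low — raise k to concentrate. Iterating converges to k ≈ 3.54.
Then θ = 16.3/(3.54−1) ≈ 6.41.

k ≈ 3.54, θ ≈ 6.41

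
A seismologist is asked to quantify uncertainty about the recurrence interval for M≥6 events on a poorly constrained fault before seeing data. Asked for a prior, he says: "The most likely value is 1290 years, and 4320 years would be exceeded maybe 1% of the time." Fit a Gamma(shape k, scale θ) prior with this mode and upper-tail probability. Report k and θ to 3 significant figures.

k ≈ 4, θ ≈ 430

Gamma(k,θ) with k>1 has mode (k−1)θ, so θ = 1290/(k−1).
Need P(X < 4320) = 0.99 with θ tied to k this way. Start at k = 2, θ = 1290: P(X<4320) ≈ 0.847.
Too low — raise k to concentrate. Iterating converges to k ≈ 4.
Then θ = 1290/(4−1) ≈ 430.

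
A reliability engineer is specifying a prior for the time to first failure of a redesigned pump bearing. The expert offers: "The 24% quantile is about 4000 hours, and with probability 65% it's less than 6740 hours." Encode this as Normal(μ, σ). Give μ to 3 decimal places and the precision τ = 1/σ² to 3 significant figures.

For Normal(μ,σ), the p-quantile is μ + z_p·σ. Here z_{0.24} = -0.7063, z_{0.65} = 0.3853.
So 4000 = μ − 0.7063σ and 6740 = μ + 0.3853σ.
Subtracting: σ = (6740 − 4000)/(0.3853 − (-0.7063)) = 2510.024.
Then μ = 4000 − (-0.7063)·2510.024 = 5772.836.
Precision τ = 1/σ² = 1/2510² = 1.59e-07.

μ = 5772.836, τ = 1.59e-07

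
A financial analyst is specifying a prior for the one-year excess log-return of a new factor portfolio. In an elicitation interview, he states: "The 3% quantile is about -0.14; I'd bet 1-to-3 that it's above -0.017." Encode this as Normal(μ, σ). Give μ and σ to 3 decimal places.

The p-quantile of Normal(μ,σ) is μ + z_p·σ, with z_{0.03} = -1.881 and z_{0.75} = 0.6745.
Eliminate σ: μ = (z₂·x₁ − z₁·x₂)/(z₂ − z₁) = (0.6745·-0.14 − (-1.881)·-0.017)/2.555 = -0.049.
Then σ = (x₂ − x₁)/(z₂ − z₁) = (-0.017 − -0.14)/2.555 = 0.048.

μ = -0.049, σ = 0.048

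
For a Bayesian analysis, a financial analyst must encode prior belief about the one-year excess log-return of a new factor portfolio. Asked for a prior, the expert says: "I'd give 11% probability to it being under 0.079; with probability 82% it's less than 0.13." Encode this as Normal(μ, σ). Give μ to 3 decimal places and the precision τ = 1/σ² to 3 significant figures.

For Normal(μ,σ), the p-quantile is μ + z_p·σ. Here z_{0.11} = -1.227, z_{0.82} = 0.9154.
So 0.079 = μ − 1.227σ and 0.13 = μ + 0.9154σ.
Subtracting: σ = (0.13 − 0.079)/(0.9154 − (-1.227)) = 0.024.
Then μ = 0.079 − (-1.227)·0.024 = 0.108.
Precision τ = 1/σ² = 1/0.02381² = 1760.

μ = 0.108, τ = 1760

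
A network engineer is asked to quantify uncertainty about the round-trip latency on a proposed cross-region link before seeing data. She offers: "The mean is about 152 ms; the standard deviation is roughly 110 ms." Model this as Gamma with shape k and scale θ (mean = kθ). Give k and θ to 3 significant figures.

For Gamma(k, scale θ): mean = kθ, variance = kθ², so CV = 1/√k.
CV = SD/mean = 110/152 = 0.7237, hence k = 1/CV² = 1.91.
Then θ = mean/k = 152/1.91 = 79.6.

k ≈ 1.91, θ ≈ 79.6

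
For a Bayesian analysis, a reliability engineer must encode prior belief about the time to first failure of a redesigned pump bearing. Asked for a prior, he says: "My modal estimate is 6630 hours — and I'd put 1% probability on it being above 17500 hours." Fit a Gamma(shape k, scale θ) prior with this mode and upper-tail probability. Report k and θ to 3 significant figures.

Gamma(k,θ) with k>1 has mode (k−1)θ, so θ = 6630/(k−1).
Need P(X < 17500) = 0.99 with θ tied to k this way. Start at k = 2, θ = 6630: P(X<17500) ≈ 0.740.
Too low — raise k to concentrate. Iterating converges to k ≈ 5.92.
Then θ = 6630/(5.92−1) ≈ 1350.

k ≈ 5.92, θ ≈ 1350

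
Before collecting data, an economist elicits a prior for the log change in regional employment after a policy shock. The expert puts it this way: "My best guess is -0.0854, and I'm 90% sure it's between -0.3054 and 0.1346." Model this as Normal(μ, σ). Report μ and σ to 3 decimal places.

A symmetric 90% interval runs μ ± z·σ with z = 1.645.
Half-width = 0.22, so σ = 0.22/1.645 = 0.134.
μ is the stated best guess, -0.085.

μ = -0.085, σ = 0.134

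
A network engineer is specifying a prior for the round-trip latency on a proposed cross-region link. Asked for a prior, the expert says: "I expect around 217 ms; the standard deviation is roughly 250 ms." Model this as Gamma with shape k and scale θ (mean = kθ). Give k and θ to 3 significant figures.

k ≈ 0.753, θ ≈ 288

For Gamma(k, scale θ): mean = kθ, variance = kθ², so CV = 1/√k.
CV = SD/mean = 250/217 = 1.152, hence k = 1/CV² = 0.753.
Then θ = mean/k = 217/0.753 = 288.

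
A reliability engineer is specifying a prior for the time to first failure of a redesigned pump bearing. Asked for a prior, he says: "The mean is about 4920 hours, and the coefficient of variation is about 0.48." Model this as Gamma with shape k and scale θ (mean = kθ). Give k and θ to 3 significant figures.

k ≈ 4.34, θ ≈ 1130

For Gamma(k, scale θ): mean = kθ, variance = kθ², so CV = 1/√k.
CV = 0.48, hence k = 1/CV² = 4.34.
Then θ = mean/k = 4920/4.34 = 1130.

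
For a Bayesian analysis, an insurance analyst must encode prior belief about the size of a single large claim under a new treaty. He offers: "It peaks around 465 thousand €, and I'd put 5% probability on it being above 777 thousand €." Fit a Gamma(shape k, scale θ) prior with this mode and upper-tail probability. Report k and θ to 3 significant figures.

k ≈ 11.6, θ ≈ 43.9

Gamma(k,θ) with k>1 has mode (k−1)θ, so θ = 465/(k−1).
Need P(X < 777) = 0.95 with θ tied to k this way. Start at k = 2, θ = 465: P(X<777) ≈ 0.498.
Too low — raise k to concentrate. Iterating converges to k ≈ 11.6.
Then θ = 465/(11.6−1) ≈ 43.9.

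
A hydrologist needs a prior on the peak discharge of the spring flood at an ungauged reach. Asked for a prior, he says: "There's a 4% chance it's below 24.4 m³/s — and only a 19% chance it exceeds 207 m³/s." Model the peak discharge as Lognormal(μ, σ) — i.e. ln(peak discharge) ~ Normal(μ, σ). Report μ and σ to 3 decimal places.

If T ~ Lognormal(μ,σ) then ln T ~ Normal(μ,σ), so the p-quantile of ln T is μ + z_p·σ.
ln(24.4) = 3.195 and ln(207) = 5.333; z_{0.04} = -1.751, z_{0.81} = 0.8779.
σ = (5.333 − 3.195)/(0.8779 − (-1.751)) = 0.813.
μ = 3.195 − (-1.751)·0.813 = 4.619.

μ ≈ 4.619, σ ≈ 0.813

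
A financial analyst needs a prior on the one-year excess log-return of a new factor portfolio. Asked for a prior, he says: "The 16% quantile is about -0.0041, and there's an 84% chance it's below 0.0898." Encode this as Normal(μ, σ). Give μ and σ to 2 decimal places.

The p-quantile of Normal(μ,σ) is μ + z_p·σ, with z_{0.16} = -0.9945 and z_{0.84} = 0.9945.
Eliminate σ: μ = (z₂·x₁ − z₁·x₂)/(z₂ − z₁) = (0.9945·-0.0041 − (-0.9945)·0.0898)/1.989 = 0.04.
Then σ = (x₂ − x₁)/(z₂ − z₁) = (0.0898 − -0.0041)/1.989 = 0.05.

μ = 0.04, σ = 0.05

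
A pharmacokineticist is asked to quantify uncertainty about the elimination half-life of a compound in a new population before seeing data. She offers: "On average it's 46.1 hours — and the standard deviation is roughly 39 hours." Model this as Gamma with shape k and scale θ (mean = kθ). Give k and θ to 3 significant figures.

For Gamma(k, scale θ): mean = kθ, variance = kθ², so CV = 1/√k.
CV = SD/mean = 39/46.1 = 0.846, hence k = 1/CV² = 1.4.
Then θ = mean/k = 46.1/1.4 = 33.

k ≈ 1.4, θ ≈ 33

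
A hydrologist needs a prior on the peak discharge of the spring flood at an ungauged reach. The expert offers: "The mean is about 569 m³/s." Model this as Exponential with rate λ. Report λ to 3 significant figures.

Exponential mean = 1/λ, so λ = 1/569.0 = 0.00176.

λ ≈ 0.00176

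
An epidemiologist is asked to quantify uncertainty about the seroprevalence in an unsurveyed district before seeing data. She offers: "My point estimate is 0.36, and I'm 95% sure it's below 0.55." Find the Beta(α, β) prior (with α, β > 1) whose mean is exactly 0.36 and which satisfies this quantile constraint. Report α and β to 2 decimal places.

With mean 0.36 fixed, write α = 0.36s, β = 0.64s where s = α+β.
Need P(θ < 0.55) = 0.95 under Beta(0.36s, 0.64s). Normal approximation: (q−m)/√(m(1−m)/s) ≈ z_{0.95} = 1.64, so s ≈ 0.36·0.64·(1.64)²/(0.55−0.36)² = 17.3.
At s = 17.3: P(θ<0.55) ≈ 0.946. Adjusting to match 0.95 gives s ≈ 18.05.
So α = 0.36·18.05 ≈ 6.50, β = 0.64·18.05 ≈ 11.56.

α ≈ 6.50, β ≈ 11.56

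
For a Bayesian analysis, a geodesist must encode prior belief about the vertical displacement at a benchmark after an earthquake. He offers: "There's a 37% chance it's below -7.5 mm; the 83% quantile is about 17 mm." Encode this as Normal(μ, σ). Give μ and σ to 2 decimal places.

The p-quantile of Normal(μ,σ) is μ + z_p·σ, with z_{0.37} = -0.3319 and z_{0.83} = 0.9542.
Eliminate σ: μ = (z₂·x₁ − z₁·x₂)/(z₂ − z₁) = (0.9542·-7.5 − (-0.3319)·17)/1.286 = -1.18.
Then σ = (x₂ − x₁)/(z₂ − z₁) = (17 − -7.5)/1.286 = 19.05.

μ = -1.18, σ = 19.05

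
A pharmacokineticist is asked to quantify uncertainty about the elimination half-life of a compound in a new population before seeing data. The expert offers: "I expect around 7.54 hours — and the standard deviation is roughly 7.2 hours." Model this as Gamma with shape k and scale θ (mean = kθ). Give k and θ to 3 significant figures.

k ≈ 1.1, θ ≈ 6.88

For Gamma(k, scale θ): mean = kθ, variance = kθ², so CV = 1/√k.
CV = SD/mean = 7.2/7.54 = 0.9549, hence k = 1/CV² = 1.1.
Then θ = mean/k = 7.54/1.1 = 6.88.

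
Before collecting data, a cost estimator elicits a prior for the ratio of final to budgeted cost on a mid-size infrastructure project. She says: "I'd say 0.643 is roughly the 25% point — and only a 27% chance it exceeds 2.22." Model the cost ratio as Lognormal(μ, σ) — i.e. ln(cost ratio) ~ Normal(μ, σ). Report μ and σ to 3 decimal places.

μ ≈ 0.208, σ ≈ 0.963

If T ~ Lognormal(μ,σ) then ln T ~ Normal(μ,σ), so the p-quantile of ln T is μ + z_p·σ.
ln(0.643) = -0.4416 and ln(2.22) = 0.7975; z_{0.25} = -0.6745, z_{0.73} = 0.6128.
σ = (0.7975 − -0.4416)/(0.6128 − (-0.6745)) = 0.963.
μ = -0.4416 − (-0.6745)·0.963 = 0.208.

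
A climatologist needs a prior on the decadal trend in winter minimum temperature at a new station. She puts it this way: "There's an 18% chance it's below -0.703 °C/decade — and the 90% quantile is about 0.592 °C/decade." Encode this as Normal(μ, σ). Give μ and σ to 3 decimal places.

The p-quantile of Normal(μ,σ) is μ + z_p·σ, with z_{0.18} = -0.9154 and z_{0.9} = 1.282.
Eliminate σ: μ = (z₂·x₁ − z₁·x₂)/(z₂ − z₁) = (1.282·-0.703 − (-0.9154)·0.592)/2.197 = -0.163.
Then σ = (x₂ − x₁)/(z₂ − z₁) = (0.592 − -0.703)/2.197 = 0.589.

μ = -0.163, σ = 0.589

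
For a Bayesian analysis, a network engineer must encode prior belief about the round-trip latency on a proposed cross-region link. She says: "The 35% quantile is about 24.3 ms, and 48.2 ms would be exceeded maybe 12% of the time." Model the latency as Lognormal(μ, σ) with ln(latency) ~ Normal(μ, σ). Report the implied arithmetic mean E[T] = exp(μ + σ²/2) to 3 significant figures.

If T ~ Lognormal(μ,σ) then ln T ~ Normal(μ,σ), so the p-quantile of ln T is μ + z_p·σ.
ln(24.3) = 3.19 and ln(48.2) = 3.875; z_{0.35} = -0.3853, z_{0.88} = 1.175.
σ = (3.875 − 3.19)/(1.175 − (-0.3853)) = 0.439.
μ = 3.19 − (-0.3853)·0.439 = 3.360.
E[T] = exp(μ + σ²/2) = exp(3.360 + 0.0963) = 31.7 ms.

E[T] ≈ 31.7 ms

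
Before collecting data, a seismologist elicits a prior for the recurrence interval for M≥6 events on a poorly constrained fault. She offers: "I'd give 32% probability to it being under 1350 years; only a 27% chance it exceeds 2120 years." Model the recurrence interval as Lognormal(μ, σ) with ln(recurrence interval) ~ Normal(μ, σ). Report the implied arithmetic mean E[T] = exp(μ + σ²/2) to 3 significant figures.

E[T] ≈ 1790 years

If T ~ Lognormal(μ,σ) then ln T ~ Normal(μ,σ), so the p-quantile of ln T is μ + z_p·σ.
ln(1350) = 7.208 and ln(2120) = 7.659; z_{0.32} = -0.4677, z_{0.73} = 0.6128.
σ = (7.659 − 7.208)/(0.6128 − (-0.4677)) = 0.418.
μ = 7.208 − (-0.4677)·0.418 = 7.403.
E[T] = exp(μ + σ²/2) = exp(7.403 + 0.0872) = 1790 years.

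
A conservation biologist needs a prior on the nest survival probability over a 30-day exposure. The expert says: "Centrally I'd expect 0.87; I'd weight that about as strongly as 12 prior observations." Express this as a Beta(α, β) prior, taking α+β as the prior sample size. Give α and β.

Under the effective-sample-size interpretation, Beta(α, β) has prior mean α/(α+β) and prior sample size α+β.
So α+β = 12 and α/(α+β) = 0.87, giving α = 0.87·12 = 10.44 and β = 12 − 10.44 = 1.56.

α = 10.44, β = 1.56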